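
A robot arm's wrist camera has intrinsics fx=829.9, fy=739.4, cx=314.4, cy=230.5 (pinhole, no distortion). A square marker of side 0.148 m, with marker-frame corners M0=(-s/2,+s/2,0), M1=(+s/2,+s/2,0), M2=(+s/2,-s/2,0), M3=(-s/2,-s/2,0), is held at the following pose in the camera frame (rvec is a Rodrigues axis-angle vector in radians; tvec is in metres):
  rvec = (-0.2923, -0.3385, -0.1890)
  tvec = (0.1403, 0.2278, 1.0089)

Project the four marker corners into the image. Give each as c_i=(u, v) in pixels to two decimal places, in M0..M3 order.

Intrinsics K: fx=829.9, fy=739.4, cx=314.4, cy=230.5
Marker side s = 0.148 m; corners in marker frame (Z=0):
  M0 = (-0.0740, +0.0740, 0)
  M1 = (+0.0740, +0.0740, 0)
  M2 = (+0.0740, -0.0740, 0)
  M3 = (-0.0740, -0.0740, 0)
rvec = (-0.2923, -0.3385, -0.1890), |rvec| = θ = 0.48553 rad = 27.819°
Rodrigues: sinθ=0.46668, 1−cosθ=0.11557; R = I + sinθ·[k]× + (1−cosθ)·[k]×²:
    [+0.92631 +0.23017 -0.29827]
    [-0.13315 +0.94060 +0.31231]
    [+0.35244 -0.24959 +0.90194]
t = (0.1403, 0.2278, 1.0089) m
M0: Pc = R·M0+t = (+0.08879, +0.30726, +0.96435); u = 829.9·(+0.08879)/0.96435 + 314.4 = 390.8068, v = 739.4·(+0.30726)/0.96435 + 230.5 = 466.0850
M1: Pc = R·M1+t = (+0.22588, +0.28755, +1.01651); u = 829.9·(+0.22588)/1.01651 + 314.4 = 498.8126, v = 739.4·(+0.28755)/1.01651 + 230.5 = 439.6617
M2: Pc = R·M2+t = (+0.19181, +0.14834, +1.05345); u = 829.9·(+0.19181)/1.05345 + 314.4 = 465.5102, v = 739.4·(+0.14834)/1.05345 + 230.5 = 334.6191
M3: Pc = R·M3+t = (+0.05472, +0.16805, +1.00129); u = 829.9·(+0.05472)/1.00129 + 314.4 = 359.7540, v = 739.4·(+0.16805)/1.00129 + 230.5 = 354.5954

c0=(390.81, 466.09) c1=(498.81, 439.66) c2=(465.51, 334.62) c3=(359.75, 354.60)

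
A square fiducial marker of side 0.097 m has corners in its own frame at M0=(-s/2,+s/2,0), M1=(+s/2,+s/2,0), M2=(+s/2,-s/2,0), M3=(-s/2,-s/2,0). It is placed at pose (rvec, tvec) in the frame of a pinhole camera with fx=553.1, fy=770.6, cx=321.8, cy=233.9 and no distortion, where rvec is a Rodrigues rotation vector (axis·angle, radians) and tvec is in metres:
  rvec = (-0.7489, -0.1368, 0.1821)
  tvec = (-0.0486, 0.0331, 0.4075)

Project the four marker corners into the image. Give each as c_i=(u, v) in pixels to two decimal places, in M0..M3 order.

Intrinsics K: fx=553.1, fy=770.6, cx=321.8, cy=233.9
Marker side s = 0.097 m; corners in marker frame (Z=0):
  M0 = (-0.0485, +0.0485, 0)
  M1 = (+0.0485, +0.0485, 0)
  M2 = (+0.0485, -0.0485, 0)
  M3 = (-0.0485, -0.0485, 0)
rvec = (-0.7489, -0.1368, 0.1821), |rvec| = θ = 0.78277 rad = 44.849°
Rodrigues: sinθ=0.70524, 1−cosθ=0.29104; R = I + sinθ·[k]× + (1−cosθ)·[k]×²:
    [+0.97536 -0.11540 -0.18803]
    [+0.21273 +0.71785 +0.66290]
    [+0.05848 -0.68656 +0.72471]
t = (-0.0486, 0.0331, 0.4075) m
M0: Pc = R·M0+t = (-0.10150, +0.05760, +0.37137); u = 553.1·(-0.10150)/0.37137 + 321.8 = 170.6261, v = 770.6·(+0.05760)/0.37137 + 233.9 = 353.4196
M1: Pc = R·M1+t = (-0.00689, +0.07823, +0.37704); u = 553.1·(-0.00689)/0.37704 + 321.8 = 311.6896, v = 770.6·(+0.07823)/0.37704 + 233.9 = 393.7950
M2: Pc = R·M2+t = (+0.00430, +0.00860, +0.44363); u = 553.1·(+0.00430)/0.44363 + 321.8 = 327.1635, v = 770.6·(+0.00860)/0.44363 + 233.9 = 248.8408
M3: Pc = R·M3+t = (-0.09031, -0.01203, +0.43796); u = 553.1·(-0.09031)/0.43796 + 321.8 = 207.7506, v = 770.6·(-0.01203)/0.43796 + 233.9 = 212.7275

c0=(170.63, 353.42) c1=(311.69, 393.80) c2=(327.16, 248.84) c3=(207.75, 212.73)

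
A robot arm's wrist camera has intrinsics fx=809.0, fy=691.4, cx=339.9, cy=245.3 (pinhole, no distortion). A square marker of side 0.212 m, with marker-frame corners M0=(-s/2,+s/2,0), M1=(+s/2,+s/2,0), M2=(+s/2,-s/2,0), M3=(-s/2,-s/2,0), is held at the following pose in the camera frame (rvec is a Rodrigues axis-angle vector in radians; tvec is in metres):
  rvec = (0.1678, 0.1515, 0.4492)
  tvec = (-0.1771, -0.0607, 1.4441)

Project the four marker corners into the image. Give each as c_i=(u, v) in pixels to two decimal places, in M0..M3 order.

c0=(166.85, 238.94) c1=(269.16, 283.51) c2=(317.87, 192.51) c3=(211.86, 148.11)

Intrinsics K: fx=809.0, fy=691.4, cx=339.9, cy=245.3
Marker side s = 0.212 m; corners in marker frame (Z=0):
  M0 = (-0.1060, +0.1060, 0)
  M1 = (+0.1060, +0.1060, 0)
  M2 = (+0.1060, -0.1060, 0)
  M3 = (-0.1060, -0.1060, 0)
rvec = (0.1678, 0.1515, 0.4492), |rvec| = θ = 0.50288 rad = 28.813°
Rodrigues: sinθ=0.48195, 1−cosθ=0.12380; R = I + sinθ·[k]× + (1−cosθ)·[k]×²:
    [+0.88998 -0.41806 +0.18210]
    [+0.44295 +0.88743 -0.12750]
    [-0.10829 +0.19413 +0.97498]
t = (-0.1771, -0.0607, 1.4441) m
M0: Pc = R·M0+t = (-0.31575, -0.01358, +1.47616); u = 809.0·(-0.31575)/1.47616 + 339.9 = 166.8536, v = 691.4·(-0.01358)/1.47616 + 245.3 = 238.9372
M1: Pc = R·M1+t = (-0.12708, +0.08032, +1.45320); u = 809.0·(-0.12708)/1.45320 + 339.9 = 269.1563, v = 691.4·(+0.08032)/1.45320 + 245.3 = 283.5148
M2: Pc = R·M2+t = (-0.03845, -0.10782, +1.41204); u = 809.0·(-0.03845)/1.41204 + 339.9 = 317.8723, v = 691.4·(-0.10782)/1.41204 + 245.3 = 192.5088
M3: Pc = R·M3+t = (-0.22712, -0.20172, +1.43500); u = 809.0·(-0.22712)/1.43500 + 339.9 = 211.8561, v = 691.4·(-0.20172)/1.43500 + 245.3 = 148.1087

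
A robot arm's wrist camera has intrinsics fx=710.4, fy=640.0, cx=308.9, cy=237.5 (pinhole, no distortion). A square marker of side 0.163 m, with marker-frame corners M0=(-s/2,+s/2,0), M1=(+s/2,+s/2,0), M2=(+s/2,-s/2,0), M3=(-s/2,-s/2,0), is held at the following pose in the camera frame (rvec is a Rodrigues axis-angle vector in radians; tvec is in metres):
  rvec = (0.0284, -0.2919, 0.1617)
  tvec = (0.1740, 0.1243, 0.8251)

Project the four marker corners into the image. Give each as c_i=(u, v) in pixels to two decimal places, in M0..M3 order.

c0=(383.07, 390.82) c1=(507.83, 401.32) c2=(530.22, 280.12) c3=(406.67, 262.49)

Intrinsics K: fx=710.4, fy=640.0, cx=308.9, cy=237.5
Marker side s = 0.163 m; corners in marker frame (Z=0):
  M0 = (-0.0815, +0.0815, 0)
  M1 = (+0.0815, +0.0815, 0)
  M2 = (+0.0815, -0.0815, 0)
  M3 = (-0.0815, -0.0815, 0)
rvec = (0.0284, -0.2919, 0.1617), |rvec| = θ = 0.33490 rad = 19.188°
Rodrigues: sinθ=0.32868, 1−cosθ=0.05556; R = I + sinθ·[k]× + (1−cosθ)·[k]×²:
    [+0.94484 -0.16280 -0.28420]
    [+0.15459 +0.98665 -0.05125]
    [+0.28875 +0.00449 +0.95739]
t = (0.1740, 0.1243, 0.8251) m
M0: Pc = R·M0+t = (+0.08373, +0.19211, +0.80193); u = 710.4·(+0.08373)/0.80193 + 308.9 = 383.0705, v = 640.0·(+0.19211)/0.80193 + 237.5 = 390.8199
M1: Pc = R·M1+t = (+0.23774, +0.21731, +0.84900); u = 710.4·(+0.23774)/0.84900 + 308.9 = 507.8259, v = 640.0·(+0.21731)/0.84900 + 237.5 = 401.3151
M2: Pc = R·M2+t = (+0.26427, +0.05649, +0.84827); u = 710.4·(+0.26427)/0.84827 + 308.9 = 530.2212, v = 640.0·(+0.05649)/0.84827 + 237.5 = 280.1183
M3: Pc = R·M3+t = (+0.11026, +0.03129, +0.80120); u = 710.4·(+0.11026)/0.80120 + 308.9 = 406.6673, v = 640.0·(+0.03129)/0.80120 + 237.5 = 262.4939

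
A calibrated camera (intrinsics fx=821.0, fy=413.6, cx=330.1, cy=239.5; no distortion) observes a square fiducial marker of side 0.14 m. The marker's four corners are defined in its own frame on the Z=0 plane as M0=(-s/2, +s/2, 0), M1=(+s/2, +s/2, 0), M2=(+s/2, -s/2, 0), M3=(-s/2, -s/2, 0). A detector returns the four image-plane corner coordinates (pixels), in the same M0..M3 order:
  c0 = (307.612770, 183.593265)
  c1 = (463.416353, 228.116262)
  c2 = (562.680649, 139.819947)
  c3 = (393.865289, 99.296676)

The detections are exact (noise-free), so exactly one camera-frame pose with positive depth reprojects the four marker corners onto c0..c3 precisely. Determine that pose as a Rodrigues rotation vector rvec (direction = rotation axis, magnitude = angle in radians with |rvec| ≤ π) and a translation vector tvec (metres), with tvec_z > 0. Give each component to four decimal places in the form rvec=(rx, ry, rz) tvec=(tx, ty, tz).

rvec=(0.1038, 0.3365, 0.5139) tvec=(0.0723, -0.1120, 0.6047)

Intrinsics K: fx=821.0, fy=413.6, cx=330.1, cy=239.5
Marker side s = 0.14 m; corners in marker frame (Z=0):
  M0 = (-0.0700, +0.0700, 0)
  M1 = (+0.0700, +0.0700, 0)
  M2 = (+0.0700, -0.0700, 0)
  M3 = (-0.0700, -0.0700, 0)
Detected image corners:
  c0 = (307.612770, 183.593265) px
  c1 = (463.416353, 228.116262) px
  c2 = (562.680649, 139.819947) px
  c3 = (393.865289, 99.296676) px
Planar DLT: solve 8×8 A·h = b for H (H[2,2]=1):
  H  [+951.72759 -531.79371 +428.20433]
  H  [+226.18397 +664.60178 +162.89802]
  H  [-0.47848 +0.29917 +1.00000]
B = K⁻¹H; ‖b₁‖=1.653684, ‖b₂‖=1.653684; λ = 2/(‖b₁‖+‖b₂‖) = 0.604710, sign → tz>0 ⇒ λ=+0.604710
r₁ = λ·B[:,0] = (+0.81733,+0.49824,-0.28934); r₂ = λ·B[:,1] = (-0.46443,+0.86693,+0.18091)
r₃ = r₁×r₂ = (+0.34098,-0.01349,+0.93997); SVD([r₁ r₂ r₃]) → R = UVᵀ:
  R  [+0.81733 -0.46443 +0.34098]
  R  [+0.49824 +0.86693 -0.01349]
  R  [-0.28934 +0.18091 +0.93997]
t = (+0.07226, -0.11200, +0.60471) m
tr R = 2.624242; θ = arccos((tr R − 1)/2) = 0.623019 rad = 35.696°
axis k = ((R−Rᵀ)₃₂, (R−Rᵀ)₁₃, (R−Rᵀ)₂₁) / (2 sinθ) = (+0.166581, +0.540130, +0.824931)
rvec = θ·k = (+0.103783, +0.336511, +0.513947)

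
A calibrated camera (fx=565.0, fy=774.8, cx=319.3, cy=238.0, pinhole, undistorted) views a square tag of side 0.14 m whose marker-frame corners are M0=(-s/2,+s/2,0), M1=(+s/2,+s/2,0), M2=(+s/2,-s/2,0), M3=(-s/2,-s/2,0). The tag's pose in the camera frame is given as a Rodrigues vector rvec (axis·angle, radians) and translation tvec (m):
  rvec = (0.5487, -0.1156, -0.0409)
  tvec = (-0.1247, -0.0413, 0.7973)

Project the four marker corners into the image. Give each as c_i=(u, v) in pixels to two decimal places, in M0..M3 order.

c0=(187.01, 259.79) c1=(282.57, 250.44) c2=(278.26, 131.15) c3=(173.34, 139.22)

Intrinsics K: fx=565.0, fy=774.8, cx=319.3, cy=238.0
Marker side s = 0.14 m; corners in marker frame (Z=0):
  M0 = (-0.0700, +0.0700, 0)
  M1 = (+0.0700, +0.0700, 0)
  M2 = (+0.0700, -0.0700, 0)
  M3 = (-0.0700, -0.0700, 0)
rvec = (0.5487, -0.1156, -0.0409), |rvec| = θ = 0.56223 rad = 32.214°
Rodrigues: sinθ=0.53308, 1−cosθ=0.15393; R = I + sinθ·[k]× + (1−cosθ)·[k]×²:
    [+0.99268 +0.00789 -0.12053]
    [-0.06967 +0.85257 -0.51794]
    [+0.09868 +0.52255 +0.84688]
t = (-0.1247, -0.0413, 0.7973) m
M0: Pc = R·M0+t = (-0.19364, +0.02326, +0.82697); u = 565.0·(-0.19364)/0.82697 + 319.3 = 187.0054, v = 774.8·(+0.02326)/0.82697 + 238.0 = 259.7896
M1: Pc = R·M1+t = (-0.05466, +0.01350, +0.84079); u = 565.0·(-0.05466)/0.84079 + 319.3 = 282.5689, v = 774.8·(+0.01350)/0.84079 + 238.0 = 250.4437
M2: Pc = R·M2+t = (-0.05576, -0.10586, +0.76763); u = 565.0·(-0.05576)/0.76763 + 319.3 = 278.2552, v = 774.8·(-0.10586)/0.76763 + 238.0 = 131.1543
M3: Pc = R·M3+t = (-0.19474, -0.09610, +0.75381); u = 565.0·(-0.19474)/0.75381 + 319.3 = 173.3383, v = 774.8·(-0.09610)/0.75381 + 238.0 = 139.2211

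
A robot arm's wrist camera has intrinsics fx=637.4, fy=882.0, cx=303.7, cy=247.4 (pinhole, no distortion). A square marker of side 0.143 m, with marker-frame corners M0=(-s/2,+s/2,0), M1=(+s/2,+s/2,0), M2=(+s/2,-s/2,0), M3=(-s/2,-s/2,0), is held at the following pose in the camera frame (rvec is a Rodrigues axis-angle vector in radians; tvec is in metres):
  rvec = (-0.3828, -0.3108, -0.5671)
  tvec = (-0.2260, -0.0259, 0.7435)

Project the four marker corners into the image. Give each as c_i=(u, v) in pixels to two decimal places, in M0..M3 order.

c0=(82.09, 326.38) c1=(195.35, 243.71) c2=(134.53, 119.87) c3=(22.52, 188.99)

Intrinsics K: fx=637.4, fy=882.0, cx=303.7, cy=247.4
Marker side s = 0.143 m; corners in marker frame (Z=0):
  M0 = (-0.0715, +0.0715, 0)
  M1 = (+0.0715, +0.0715, 0)
  M2 = (+0.0715, -0.0715, 0)
  M3 = (-0.0715, -0.0715, 0)
rvec = (-0.3828, -0.3108, -0.5671), |rvec| = θ = 0.75149 rad = 43.057°
Rodrigues: sinθ=0.68273, 1−cosθ=0.26933; R = I + sinθ·[k]× + (1−cosθ)·[k]×²:
    [+0.80056 +0.57195 -0.17883]
    [-0.45847 +0.77674 +0.43183]
    [+0.38589 -0.26372 +0.88405]
t = (-0.2260, -0.0259, 0.7435) m
M0: Pc = R·M0+t = (-0.24235, +0.06242, +0.69705); u = 637.4·(-0.24235)/0.69705 + 303.7 = 82.0942, v = 882.0·(+0.06242)/0.69705 + 247.4 = 326.3787
M1: Pc = R·M1+t = (-0.12787, -0.00314, +0.75224); u = 637.4·(-0.12787)/0.75224 + 303.7 = 195.3541, v = 882.0·(-0.00314)/0.75224 + 247.4 = 243.7141
M2: Pc = R·M2+t = (-0.20965, -0.11422, +0.78995); u = 637.4·(-0.20965)/0.78995 + 303.7 = 134.5319, v = 882.0·(-0.11422)/0.78995 + 247.4 = 119.8725
M3: Pc = R·M3+t = (-0.32413, -0.04866, +0.73476); u = 637.4·(-0.32413)/0.73476 + 303.7 = 22.5171, v = 882.0·(-0.04866)/0.73476 + 247.4 = 188.9937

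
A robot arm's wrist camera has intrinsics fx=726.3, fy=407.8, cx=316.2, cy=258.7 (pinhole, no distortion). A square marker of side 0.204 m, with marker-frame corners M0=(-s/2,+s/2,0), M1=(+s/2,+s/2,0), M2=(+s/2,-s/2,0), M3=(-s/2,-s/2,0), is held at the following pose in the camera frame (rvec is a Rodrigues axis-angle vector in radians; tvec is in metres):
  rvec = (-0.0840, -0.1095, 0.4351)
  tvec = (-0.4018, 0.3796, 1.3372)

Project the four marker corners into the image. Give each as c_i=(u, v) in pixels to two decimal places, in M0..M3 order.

Intrinsics K: fx=726.3, fy=407.8, cx=316.2, cy=258.7
Marker side s = 0.204 m; corners in marker frame (Z=0):
  M0 = (-0.1020, +0.1020, 0)
  M1 = (+0.1020, +0.1020, 0)
  M2 = (+0.1020, -0.1020, 0)
  M3 = (-0.1020, -0.1020, 0)
rvec = (-0.0840, -0.1095, 0.4351), |rvec| = θ = 0.45646 rad = 26.153°
Rodrigues: sinθ=0.44078, 1−cosθ=0.10238; R = I + sinθ·[k]× + (1−cosθ)·[k]×²:
    [+0.90108 -0.41563 -0.12370]
    [+0.42467 +0.90351 +0.05770]
    [+0.08778 -0.10452 +0.99064]
t = (-0.4018, 0.3796, 1.3372) m
M0: Pc = R·M0+t = (-0.53610, +0.42844, +1.31759); u = 726.3·(-0.53610)/1.31759 + 316.2 = 20.6800, v = 407.8·(+0.42844)/1.31759 + 258.7 = 391.3052
M1: Pc = R·M1+t = (-0.35228, +0.51507, +1.33549); u = 726.3·(-0.35228)/1.33549 + 316.2 = 124.6126, v = 407.8·(+0.51507)/1.33549 + 258.7 = 415.9807
M2: Pc = R·M2+t = (-0.26750, +0.33076, +1.35681); u = 726.3·(-0.26750)/1.35681 + 316.2 = 173.0103, v = 407.8·(+0.33076)/1.35681 + 258.7 = 358.1116
M3: Pc = R·M3+t = (-0.45132, +0.24413, +1.33891); u = 726.3·(-0.45132)/1.33891 + 316.2 = 71.3802, v = 407.8·(+0.24413)/1.33891 + 258.7 = 333.0551

c0=(20.68, 391.31) c1=(124.61, 415.98) c2=(173.01, 358.11) c3=(71.38, 333.06)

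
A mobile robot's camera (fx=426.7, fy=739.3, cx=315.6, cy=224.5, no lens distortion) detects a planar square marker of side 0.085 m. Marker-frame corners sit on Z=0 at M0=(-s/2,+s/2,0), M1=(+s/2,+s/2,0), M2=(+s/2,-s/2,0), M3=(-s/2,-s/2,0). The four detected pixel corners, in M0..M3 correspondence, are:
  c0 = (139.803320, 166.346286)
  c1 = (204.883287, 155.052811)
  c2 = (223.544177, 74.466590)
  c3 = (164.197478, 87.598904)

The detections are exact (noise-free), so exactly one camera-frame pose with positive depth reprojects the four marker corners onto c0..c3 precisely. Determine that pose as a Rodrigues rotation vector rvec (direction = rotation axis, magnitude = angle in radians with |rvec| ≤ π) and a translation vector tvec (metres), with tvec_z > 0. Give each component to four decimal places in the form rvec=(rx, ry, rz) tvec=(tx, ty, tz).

Intrinsics K: fx=426.7, fy=739.3, cx=315.6, cy=224.5
Marker side s = 0.085 m; corners in marker frame (Z=0):
  M0 = (-0.0425, +0.0425, 0)
  M1 = (+0.0425, +0.0425, 0)
  M2 = (+0.0425, -0.0425, 0)
  M3 = (-0.0425, -0.0425, 0)
Detected image corners:
  c0 = (139.803320, 166.346286) px
  c1 = (204.883287, 155.052811) px
  c2 = (223.544177, 74.466590) px
  c3 = (164.197478, 87.598904) px
Planar DLT: solve 8×8 A·h = b for H (H[2,2]=1):
  H  [+645.49267 -481.73761 +183.06507]
  H  [-200.12634 +786.67009 +118.87990]
  H  [-0.46227 -1.24414 +1.00000]
B = K⁻¹H; ‖b₁‖=1.915847, ‖b₂‖=1.915847; λ = 2/(‖b₁‖+‖b₂‖) = 0.521962, sign → tz>0 ⇒ λ=+0.521962
r₁ = λ·B[:,0] = (+0.96807,-0.06802,-0.24129); r₂ = λ·B[:,1] = (-0.10898,+0.75260,-0.64939)
r₃ = r₁×r₂ = (+0.22577,+0.65495,+0.72116); SVD([r₁ r₂ r₃]) → R = UVᵀ:
  R  [+0.96807 -0.10898 +0.22577]
  R  [-0.06802 +0.75260 +0.65495]
  R  [-0.24129 -0.64939 +0.72116]
t = (-0.16212, -0.07457, +0.52196) m
tr R = 2.441829; θ = arccos((tr R − 1)/2) = 0.765675 rad = 43.870°
axis k = ((R−Rᵀ)₃₂, (R−Rᵀ)₁₃, (R−Rᵀ)₂₁) / (2 sinθ) = (-0.941051, +0.336971, +0.029548)
rvec = θ·k = (-0.720539, +0.258011, +0.022624)

rvec=(-0.7205, 0.2580, 0.0226) tvec=(-0.1621, -0.0746, 0.5220)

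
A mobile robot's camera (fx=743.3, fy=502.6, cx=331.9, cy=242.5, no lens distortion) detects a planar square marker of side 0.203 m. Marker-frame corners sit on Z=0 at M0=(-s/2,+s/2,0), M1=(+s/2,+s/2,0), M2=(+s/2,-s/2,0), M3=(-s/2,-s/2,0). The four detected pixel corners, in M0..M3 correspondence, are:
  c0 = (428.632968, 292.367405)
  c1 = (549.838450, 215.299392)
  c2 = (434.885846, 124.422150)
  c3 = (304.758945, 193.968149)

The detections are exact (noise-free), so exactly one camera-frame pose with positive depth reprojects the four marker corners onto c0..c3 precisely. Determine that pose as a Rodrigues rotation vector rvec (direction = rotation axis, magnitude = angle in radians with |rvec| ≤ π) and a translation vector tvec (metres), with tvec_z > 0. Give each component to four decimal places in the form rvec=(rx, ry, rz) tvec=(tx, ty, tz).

rvec=(-0.1224, -0.3018, -0.6971) tvec=(0.1105, -0.0612, 0.8216)

Intrinsics K: fx=743.3, fy=502.6, cx=331.9, cy=242.5
Marker side s = 0.203 m; corners in marker frame (Z=0):
  M0 = (-0.1015, +0.1015, 0)
  M1 = (+0.1015, +0.1015, 0)
  M2 = (+0.1015, -0.1015, 0)
  M3 = (-0.1015, -0.1015, 0)
Detected image corners:
  c0 = (428.632968, 292.367405) px
  c1 = (549.838450, 215.299392) px
  c2 = (434.885846, 124.422150) px
  c3 = (304.758945, 193.968149) px
Planar DLT: solve 8×8 A·h = b for H (H[2,2]=1):
  H  [+782.96954 +581.86595 +431.88457]
  H  [-282.29433 +462.82390 +205.03292]
  H  [+0.38157 -0.01287 +1.00000]
B = K⁻¹H; ‖b₁‖=1.217146, ‖b₂‖=1.217146; λ = 2/(‖b₁‖+‖b₂‖) = 0.821594, sign → tz>0 ⇒ λ=+0.821594
r₁ = λ·B[:,0] = (+0.72546,-0.61272,+0.31350); r₂ = λ·B[:,1] = (+0.64788,+0.76167,-0.01057)
r₃ = r₁×r₂ = (-0.23231,+0.21077,+0.94953); SVD([r₁ r₂ r₃]) → R = UVᵀ:
  R  [+0.72546 +0.64788 -0.23231]
  R  [-0.61272 +0.76167 +0.21077]
  R  [+0.31350 -0.01057 +0.94953]
t = (+0.11052, -0.06125, +0.82159) m
tr R = 2.436663; θ = arccos((tr R − 1)/2) = 0.769395 rad = 44.083°
axis k = ((R−Rᵀ)₃₂, (R−Rᵀ)₁₃, (R−Rᵀ)₂₁) / (2 sinθ) = (-0.159080, -0.392267, -0.905991)
rvec = θ·k = (-0.122396, -0.301808, -0.697065)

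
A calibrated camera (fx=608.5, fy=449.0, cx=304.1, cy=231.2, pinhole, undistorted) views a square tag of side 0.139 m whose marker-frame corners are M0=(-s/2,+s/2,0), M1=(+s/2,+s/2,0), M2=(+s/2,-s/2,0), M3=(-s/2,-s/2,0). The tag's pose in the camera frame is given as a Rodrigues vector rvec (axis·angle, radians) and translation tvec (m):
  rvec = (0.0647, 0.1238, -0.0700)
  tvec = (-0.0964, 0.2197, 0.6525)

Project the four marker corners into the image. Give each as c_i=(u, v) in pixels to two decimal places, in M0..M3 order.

Intrinsics K: fx=608.5, fy=449.0, cx=304.1, cy=231.2
Marker side s = 0.139 m; corners in marker frame (Z=0):
  M0 = (-0.0695, +0.0695, 0)
  M1 = (+0.0695, +0.0695, 0)
  M2 = (+0.0695, -0.0695, 0)
  M3 = (-0.0695, -0.0695, 0)
rvec = (0.0647, 0.1238, -0.0700), |rvec| = θ = 0.15625 rad = 8.952°
Rodrigues: sinθ=0.15561, 1−cosθ=0.01218; R = I + sinθ·[k]× + (1−cosθ)·[k]×²:
    [+0.98991 +0.07371 +0.12104]
    [-0.06572 +0.99547 -0.06876]
    [-0.12556 +0.06011 +0.99026]
t = (-0.0964, 0.2197, 0.6525) m
M0: Pc = R·M0+t = (-0.16008, +0.29345, +0.66540); u = 608.5·(-0.16008)/0.66540 + 304.1 = 157.7138, v = 449.0·(+0.29345)/0.66540 + 231.2 = 429.2152
M1: Pc = R·M1+t = (-0.02248, +0.28432, +0.64795); u = 608.5·(-0.02248)/0.64795 + 304.1 = 282.9902, v = 449.0·(+0.28432)/0.64795 + 231.2 = 428.2186
M2: Pc = R·M2+t = (-0.03272, +0.14595, +0.63960); u = 608.5·(-0.03272)/0.63960 + 304.1 = 272.9666, v = 449.0·(+0.14595)/0.63960 + 231.2 = 333.6561
M3: Pc = R·M3+t = (-0.17032, +0.15508, +0.65705); u = 608.5·(-0.17032)/0.65705 + 304.1 = 146.3632, v = 449.0·(+0.15508)/0.65705 + 231.2 = 337.1771

c0=(157.71, 429.22) c1=(282.99, 428.22) c2=(272.97, 333.66) c3=(146.36, 337.18)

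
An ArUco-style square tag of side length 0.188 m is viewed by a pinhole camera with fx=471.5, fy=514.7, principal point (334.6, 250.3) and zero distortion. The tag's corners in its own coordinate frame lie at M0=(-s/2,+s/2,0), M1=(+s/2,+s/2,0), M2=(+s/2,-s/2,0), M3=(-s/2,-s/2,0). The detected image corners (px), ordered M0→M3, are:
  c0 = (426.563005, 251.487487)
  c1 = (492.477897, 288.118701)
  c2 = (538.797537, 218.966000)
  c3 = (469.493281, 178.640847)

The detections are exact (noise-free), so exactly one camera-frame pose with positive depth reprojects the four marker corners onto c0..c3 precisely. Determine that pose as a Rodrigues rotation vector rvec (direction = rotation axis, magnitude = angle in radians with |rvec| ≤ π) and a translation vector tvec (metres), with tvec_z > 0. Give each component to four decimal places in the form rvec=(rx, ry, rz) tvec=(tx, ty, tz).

Intrinsics K: fx=471.5, fy=514.7, cx=334.6, cy=250.3
Marker side s = 0.188 m; corners in marker frame (Z=0):
  M0 = (-0.0940, +0.0940, 0)
  M1 = (+0.0940, +0.0940, 0)
  M2 = (+0.0940, -0.0940, 0)
  M3 = (-0.0940, -0.0940, 0)
Detected image corners:
  c0 = (426.563005, 251.487487) px
  c1 = (492.477897, 288.118701) px
  c2 = (538.797537, 218.966000) px
  c3 = (469.493281, 178.640847) px
Planar DLT: solve 8×8 A·h = b for H (H[2,2]=1):
  H  [+406.27105 -77.99240 +481.44830]
  H  [+227.18454 +455.10778 +235.58372]
  H  [+0.09739 +0.33094 +1.00000]
B = K⁻¹H; ‖b₁‖=0.890432, ‖b₂‖=0.890432; λ = 2/(‖b₁‖+‖b₂‖) = 1.123050, sign → tz>0 ⇒ λ=+1.123050
r₁ = λ·B[:,0] = (+0.89007,+0.44252,+0.10937); r₂ = λ·B[:,1] = (-0.44952,+0.81228,+0.37166)
r₃ = r₁×r₂ = (+0.07562,-0.37997,+0.92190); SVD([r₁ r₂ r₃]) → R = UVᵀ:
  R  [+0.89007 -0.44952 +0.07562]
  R  [+0.44252 +0.81228 -0.37997]
  R  [+0.10937 +0.37166 +0.92190]
t = (+0.34977, -0.03211, +1.12305) m
tr R = 2.624252; θ = arccos((tr R − 1)/2) = 0.623010 rad = 35.696°
axis k = ((R−Rᵀ)₃₂, (R−Rᵀ)₁₃, (R−Rᵀ)₂₁) / (2 sinθ) = (+0.644088, -0.028923, +0.764404)
rvec = θ·k = (+0.401273, -0.018019, +0.476231)

rvec=(0.4013, -0.0180, 0.4762) tvec=(0.3498, -0.0321, 1.1230)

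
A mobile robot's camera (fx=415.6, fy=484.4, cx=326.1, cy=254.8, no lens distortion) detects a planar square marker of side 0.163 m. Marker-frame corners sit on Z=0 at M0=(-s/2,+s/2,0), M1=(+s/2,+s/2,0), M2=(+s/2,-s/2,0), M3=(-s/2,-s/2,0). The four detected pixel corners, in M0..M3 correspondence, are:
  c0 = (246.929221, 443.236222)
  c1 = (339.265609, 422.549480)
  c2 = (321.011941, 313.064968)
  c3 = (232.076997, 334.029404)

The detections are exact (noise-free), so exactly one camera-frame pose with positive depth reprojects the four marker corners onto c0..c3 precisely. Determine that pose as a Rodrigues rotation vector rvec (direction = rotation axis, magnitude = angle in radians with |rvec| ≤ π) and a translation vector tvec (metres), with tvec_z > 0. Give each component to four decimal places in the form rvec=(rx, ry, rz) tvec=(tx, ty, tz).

Intrinsics K: fx=415.6, fy=484.4, cx=326.1, cy=254.8
Marker side s = 0.163 m; corners in marker frame (Z=0):
  M0 = (-0.0815, +0.0815, 0)
  M1 = (+0.0815, +0.0815, 0)
  M2 = (+0.0815, -0.0815, 0)
  M3 = (-0.0815, -0.0815, 0)
Detected image corners:
  c0 = (246.929221, 443.236222) px
  c1 = (339.265609, 422.549480) px
  c2 = (321.011941, 313.064968) px
  c3 = (232.076997, 334.029404) px
Planar DLT: solve 8×8 A·h = b for H (H[2,2]=1):
  H  [+539.50207 +38.91394 +284.46059]
  H  [-149.50188 +587.71495 +377.28959]
  H  [-0.05743 -0.21975 +1.00000]
B = K⁻¹H; ‖b₁‖=1.372947, ‖b₂‖=1.372947; λ = 2/(‖b₁‖+‖b₂‖) = 0.728360, sign → tz>0 ⇒ λ=+0.728360
r₁ = λ·B[:,0] = (+0.97833,-0.20279,-0.04183); r₂ = λ·B[:,1] = (+0.19379,+0.96790,-0.16006)
r₃ = r₁×r₂ = (+0.07295,+0.14848,+0.98622); SVD([r₁ r₂ r₃]) → R = UVᵀ:
  R  [+0.97833 +0.19379 +0.07295]
  R  [-0.20279 +0.96790 +0.14848]
  R  [-0.04183 -0.16006 +0.98622]
t = (-0.07298, +0.18418, +0.72836) m
tr R = 2.932448; θ = arccos((tr R − 1)/2) = 0.260644 rad = 14.934°
axis k = ((R−Rᵀ)₃₂, (R−Rᵀ)₁₃, (R−Rᵀ)₂₁) / (2 sinθ) = (-0.598629, +0.222696, -0.769448)
rvec = θ·k = (-0.156029, +0.058044, -0.200552)

rvec=(-0.1560, 0.0580, -0.2006) tvec=(-0.0730, 0.1842, 0.7284)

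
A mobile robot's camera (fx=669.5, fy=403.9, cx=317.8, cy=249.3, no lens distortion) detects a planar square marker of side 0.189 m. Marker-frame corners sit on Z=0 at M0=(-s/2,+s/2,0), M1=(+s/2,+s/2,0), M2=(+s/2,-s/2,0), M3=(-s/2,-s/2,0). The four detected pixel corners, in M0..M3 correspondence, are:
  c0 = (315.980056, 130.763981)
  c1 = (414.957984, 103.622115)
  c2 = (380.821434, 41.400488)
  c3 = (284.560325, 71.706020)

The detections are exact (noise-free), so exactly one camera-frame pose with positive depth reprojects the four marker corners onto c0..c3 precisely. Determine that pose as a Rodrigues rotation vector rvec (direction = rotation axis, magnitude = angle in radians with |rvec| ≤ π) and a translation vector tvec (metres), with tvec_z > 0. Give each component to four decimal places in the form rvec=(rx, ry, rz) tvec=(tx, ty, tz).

rvec=(0.0005, 0.3632, -0.3123) tvec=(0.0522, -0.4704, 1.1716)

Intrinsics K: fx=669.5, fy=403.9, cx=317.8, cy=249.3
Marker side s = 0.189 m; corners in marker frame (Z=0):
  M0 = (-0.0945, +0.0945, 0)
  M1 = (+0.0945, +0.0945, 0)
  M2 = (+0.0945, -0.0945, 0)
  M3 = (-0.0945, -0.0945, 0)
Detected image corners:
  c0 = (315.980056, 130.763981) px
  c1 = (414.957984, 103.622115) px
  c2 = (380.821434, 41.400488) px
  c3 = (284.560325, 71.706020) px
Planar DLT: solve 8×8 A·h = b for H (H[2,2]=1):
  H  [+412.32923 +156.79280 +347.63094]
  H  [-177.93213 +316.51972 +87.14317]
  H  [-0.29834 -0.04708 +1.00000]
B = K⁻¹H; ‖b₁‖=0.853544, ‖b₂‖=0.853544; λ = 2/(‖b₁‖+‖b₂‖) = 1.171586, sign → tz>0 ⇒ λ=+1.171586
r₁ = λ·B[:,0] = (+0.88747,-0.30038,-0.34953); r₂ = λ·B[:,1] = (+0.30056,+0.95217,-0.05516)
r₃ = r₁×r₂ = (+0.34938,-0.05611,+0.93530); SVD([r₁ r₂ r₃]) → R = UVᵀ:
  R  [+0.88747 +0.30056 +0.34938]
  R  [-0.30038 +0.95217 -0.05611]
  R  [-0.34953 -0.05516 +0.93530]
t = (+0.05220, -0.47037, +1.17159) m
tr R = 2.774935; θ = arccos((tr R − 1)/2) = 0.478976 rad = 27.443°
axis k = ((R−Rᵀ)₃₂, (R−Rᵀ)₁₃, (R−Rᵀ)₂₁) / (2 sinθ) = (+0.001031, +0.758248, -0.651965)
rvec = θ·k = (+0.000494, +0.363182, -0.312276)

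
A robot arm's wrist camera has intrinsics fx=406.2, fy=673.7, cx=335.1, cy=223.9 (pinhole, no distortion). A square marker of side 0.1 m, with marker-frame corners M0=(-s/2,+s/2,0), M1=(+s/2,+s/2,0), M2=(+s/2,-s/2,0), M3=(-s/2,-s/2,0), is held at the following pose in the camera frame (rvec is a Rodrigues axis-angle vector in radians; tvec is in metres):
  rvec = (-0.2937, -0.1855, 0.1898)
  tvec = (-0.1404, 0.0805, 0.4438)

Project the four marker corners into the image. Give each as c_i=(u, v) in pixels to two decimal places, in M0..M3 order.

c0=(145.43, 410.97) c1=(241.96, 437.11) c2=(261.77, 287.58) c3=(172.41, 258.13)

Intrinsics K: fx=406.2, fy=673.7, cx=335.1, cy=223.9
Marker side s = 0.1 m; corners in marker frame (Z=0):
  M0 = (-0.0500, +0.0500, 0)
  M1 = (+0.0500, +0.0500, 0)
  M2 = (+0.0500, -0.0500, 0)
  M3 = (-0.0500, -0.0500, 0)
rvec = (-0.2937, -0.1855, 0.1898), |rvec| = θ = 0.39585 rad = 22.680°
Rodrigues: sinθ=0.38559, 1−cosθ=0.07733; R = I + sinθ·[k]× + (1−cosθ)·[k]×²:
    [+0.96524 -0.15800 -0.20820]
    [+0.21177 +0.93965 +0.26871]
    [+0.15318 -0.30346 +0.94045]
t = (-0.1404, 0.0805, 0.4438) m
M0: Pc = R·M0+t = (-0.19656, +0.11689, +0.42097); u = 406.2·(-0.19656)/0.42097 + 335.1 = 145.4336, v = 673.7·(+0.11689)/0.42097 + 223.9 = 410.9729
M1: Pc = R·M1+t = (-0.10004, +0.13807, +0.43629); u = 406.2·(-0.10004)/0.43629 + 335.1 = 241.9608, v = 673.7·(+0.13807)/0.43629 + 223.9 = 437.1053
M2: Pc = R·M2+t = (-0.08424, +0.04411, +0.46663); u = 406.2·(-0.08424)/0.46663 + 335.1 = 261.7713, v = 673.7·(+0.04411)/0.46663 + 223.9 = 287.5777
M3: Pc = R·M3+t = (-0.18076, +0.02293, +0.45131); u = 406.2·(-0.18076)/0.45131 + 335.1 = 172.4070, v = 673.7·(+0.02293)/0.45131 + 223.9 = 258.1272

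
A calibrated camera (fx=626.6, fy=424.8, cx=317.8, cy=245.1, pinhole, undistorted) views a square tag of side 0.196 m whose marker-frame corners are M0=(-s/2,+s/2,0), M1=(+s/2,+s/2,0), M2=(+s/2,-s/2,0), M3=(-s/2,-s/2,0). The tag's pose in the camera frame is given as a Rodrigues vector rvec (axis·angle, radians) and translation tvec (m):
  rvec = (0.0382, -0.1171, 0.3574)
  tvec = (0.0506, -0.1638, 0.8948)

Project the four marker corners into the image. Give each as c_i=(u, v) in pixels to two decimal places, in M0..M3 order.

Intrinsics K: fx=626.6, fy=424.8, cx=317.8, cy=245.1
Marker side s = 0.196 m; corners in marker frame (Z=0):
  M0 = (-0.0980, +0.0980, 0)
  M1 = (+0.0980, +0.0980, 0)
  M2 = (+0.0980, -0.0980, 0)
  M3 = (-0.0980, -0.0980, 0)
rvec = (0.0382, -0.1171, 0.3574), |rvec| = θ = 0.37803 rad = 21.660°
Rodrigues: sinθ=0.36909, 1−cosθ=0.07061; R = I + sinθ·[k]× + (1−cosθ)·[k]×²:
    [+0.93011 -0.35116 -0.10759]
    [+0.34674 +0.93617 -0.05797]
    [+0.12108 +0.01662 +0.99250]
t = (0.0506, -0.1638, 0.8948) m
M0: Pc = R·M0+t = (-0.07496, -0.10604, +0.88456); u = 626.6·(-0.07496)/0.88456 + 317.8 = 264.6971, v = 424.8·(-0.10604)/0.88456 + 245.1 = 194.1777
M1: Pc = R·M1+t = (+0.10734, -0.03808, +0.90829); u = 626.6·(+0.10734)/0.90829 + 317.8 = 391.8485, v = 424.8·(-0.03808)/0.90829 + 245.1 = 227.2926
M2: Pc = R·M2+t = (+0.17616, -0.22156, +0.90504); u = 626.6·(+0.17616)/0.90504 + 317.8 = 439.7672, v = 424.8·(-0.22156)/0.90504 + 245.1 = 141.1037
M3: Pc = R·M3+t = (-0.00614, -0.28952, +0.88131); u = 626.6·(-0.00614)/0.88131 + 317.8 = 313.4361, v = 424.8·(-0.28952)/0.88131 + 245.1 = 105.5455

c0=(264.70, 194.18) c1=(391.85, 227.29) c2=(439.77, 141.10) c3=(313.44, 105.55)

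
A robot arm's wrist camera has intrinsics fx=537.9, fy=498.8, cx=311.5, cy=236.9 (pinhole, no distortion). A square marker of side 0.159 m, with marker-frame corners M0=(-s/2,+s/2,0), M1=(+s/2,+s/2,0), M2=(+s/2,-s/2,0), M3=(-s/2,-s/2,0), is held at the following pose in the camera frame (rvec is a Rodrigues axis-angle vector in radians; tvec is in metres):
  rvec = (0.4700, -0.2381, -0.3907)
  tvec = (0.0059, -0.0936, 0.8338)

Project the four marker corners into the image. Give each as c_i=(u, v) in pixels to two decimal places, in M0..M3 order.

Intrinsics K: fx=537.9, fy=498.8, cx=311.5, cy=236.9
Marker side s = 0.159 m; corners in marker frame (Z=0):
  M0 = (-0.0795, +0.0795, 0)
  M1 = (+0.0795, +0.0795, 0)
  M2 = (+0.0795, -0.0795, 0)
  M3 = (-0.0795, -0.0795, 0)
rvec = (0.4700, -0.2381, -0.3907), |rvec| = θ = 0.65593 rad = 37.582°
Rodrigues: sinθ=0.60989, 1−cosθ=0.20752; R = I + sinθ·[k]× + (1−cosθ)·[k]×²:
    [+0.89903 +0.30930 -0.30996]
    [-0.41726 +0.81983 -0.39215]
    [+0.13282 +0.48188 +0.86611]
t = (0.0059, -0.0936, 0.8338) m
M0: Pc = R·M0+t = (-0.04098, +0.00475, +0.86155); u = 537.9·(-0.04098)/0.86155 + 311.5 = 285.9126, v = 498.8·(+0.00475)/0.86155 + 236.9 = 239.6490
M1: Pc = R·M1+t = (+0.10196, -0.06160, +0.88267); u = 537.9·(+0.10196)/0.88267 + 311.5 = 373.6362, v = 498.8·(-0.06160)/0.88267 + 236.9 = 202.0921
M2: Pc = R·M2+t = (+0.05278, -0.19195, +0.80605); u = 537.9·(+0.05278)/0.80605 + 311.5 = 346.7237, v = 498.8·(-0.19195)/0.80605 + 236.9 = 118.1185
M3: Pc = R·M3+t = (-0.09016, -0.12560, +0.78493); u = 537.9·(-0.09016)/0.78493 + 311.5 = 249.7131, v = 498.8·(-0.12560)/0.78493 + 236.9 = 157.0822

c0=(285.91, 239.65) c1=(373.64, 202.09) c2=(346.72, 118.12) c3=(249.71, 157.08)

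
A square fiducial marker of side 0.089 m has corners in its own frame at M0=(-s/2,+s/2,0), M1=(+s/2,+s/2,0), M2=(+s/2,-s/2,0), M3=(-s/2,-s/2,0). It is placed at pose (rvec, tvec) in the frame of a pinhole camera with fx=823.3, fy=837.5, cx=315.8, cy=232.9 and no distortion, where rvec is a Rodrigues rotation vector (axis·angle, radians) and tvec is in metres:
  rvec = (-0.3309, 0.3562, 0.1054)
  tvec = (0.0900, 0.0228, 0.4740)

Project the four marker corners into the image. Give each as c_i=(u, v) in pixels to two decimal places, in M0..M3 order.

c0=(387.38, 343.14) c1=(546.14, 358.32) c2=(557.83, 202.44) c3=(406.72, 197.95)

Intrinsics K: fx=823.3, fy=837.5, cx=315.8, cy=232.9
Marker side s = 0.089 m; corners in marker frame (Z=0):
  M0 = (-0.0445, +0.0445, 0)
  M1 = (+0.0445, +0.0445, 0)
  M2 = (+0.0445, -0.0445, 0)
  M3 = (-0.0445, -0.0445, 0)
rvec = (-0.3309, 0.3562, 0.1054), |rvec| = θ = 0.49748 rad = 28.503°
Rodrigues: sinθ=0.47721, 1−cosθ=0.12121; R = I + sinθ·[k]× + (1−cosθ)·[k]×²:
    [+0.93242 -0.15883 +0.32461]
    [+0.04338 +0.94093 +0.33581]
    [-0.35877 -0.29903 +0.88423]
t = (0.0900, 0.0228, 0.4740) m
M0: Pc = R·M0+t = (+0.04144, +0.06274, +0.47666); u = 823.3·(+0.04144)/0.47666 + 315.8 = 387.3753, v = 837.5·(+0.06274)/0.47666 + 232.9 = 343.1376
M1: Pc = R·M1+t = (+0.12442, +0.06660, +0.44473); u = 823.3·(+0.12442)/0.44473 + 315.8 = 546.1401, v = 837.5·(+0.06660)/0.44473 + 232.9 = 358.3228
M2: Pc = R·M2+t = (+0.13856, -0.01714, +0.47134); u = 823.3·(+0.13856)/0.47134 + 315.8 = 557.8262, v = 837.5·(-0.01714)/0.47134 + 232.9 = 202.4429
M3: Pc = R·M3+t = (+0.05558, -0.02100, +0.50327); u = 823.3·(+0.05558)/0.50327 + 315.8 = 406.7157, v = 837.5·(-0.02100)/0.50327 + 232.9 = 197.9507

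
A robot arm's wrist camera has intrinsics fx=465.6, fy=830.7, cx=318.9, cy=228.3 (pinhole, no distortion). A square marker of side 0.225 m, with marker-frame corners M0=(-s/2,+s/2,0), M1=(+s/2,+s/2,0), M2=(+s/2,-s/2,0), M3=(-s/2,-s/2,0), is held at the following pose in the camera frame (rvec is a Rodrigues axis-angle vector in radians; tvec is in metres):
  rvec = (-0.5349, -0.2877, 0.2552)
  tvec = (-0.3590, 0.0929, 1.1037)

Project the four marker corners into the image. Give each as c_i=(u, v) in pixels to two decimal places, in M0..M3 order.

Intrinsics K: fx=465.6, fy=830.7, cx=318.9, cy=228.3
Marker side s = 0.225 m; corners in marker frame (Z=0):
  M0 = (-0.1125, +0.1125, 0)
  M1 = (+0.1125, +0.1125, 0)
  M2 = (+0.1125, -0.1125, 0)
  M3 = (-0.1125, -0.1125, 0)
rvec = (-0.5349, -0.2877, 0.2552), |rvec| = θ = 0.65880 rad = 37.746°
Rodrigues: sinθ=0.61217, 1−cosθ=0.20927; R = I + sinθ·[k]× + (1−cosθ)·[k]×²:
    [+0.92869 -0.16293 -0.33316]
    [+0.31134 +0.83064 +0.46164]
    [+0.20152 -0.53244 +0.82213]
t = (-0.3590, 0.0929, 1.1037) m
M0: Pc = R·M0+t = (-0.48181, +0.15132, +1.02113); u = 465.6·(-0.48181)/1.02113 + 318.9 = 99.2125, v = 830.7·(+0.15132)/1.02113 + 228.3 = 351.4014
M1: Pc = R·M1+t = (-0.27285, +0.22137, +1.06647); u = 465.6·(-0.27285)/1.06647 + 318.9 = 199.7779, v = 830.7·(+0.22137)/1.06647 + 228.3 = 400.7323
M2: Pc = R·M2+t = (-0.23619, +0.03448, +1.18627); u = 465.6·(-0.23619)/1.18627 + 318.9 = 226.1966, v = 830.7·(+0.03448)/1.18627 + 228.3 = 252.4442
M3: Pc = R·M3+t = (-0.44515, -0.03557, +1.14093); u = 465.6·(-0.44515)/1.14093 + 318.9 = 137.2405, v = 830.7·(-0.03557)/1.14093 + 228.3 = 202.4001

c0=(99.21, 351.40) c1=(199.78, 400.73) c2=(226.20, 252.44) c3=(137.24, 202.40)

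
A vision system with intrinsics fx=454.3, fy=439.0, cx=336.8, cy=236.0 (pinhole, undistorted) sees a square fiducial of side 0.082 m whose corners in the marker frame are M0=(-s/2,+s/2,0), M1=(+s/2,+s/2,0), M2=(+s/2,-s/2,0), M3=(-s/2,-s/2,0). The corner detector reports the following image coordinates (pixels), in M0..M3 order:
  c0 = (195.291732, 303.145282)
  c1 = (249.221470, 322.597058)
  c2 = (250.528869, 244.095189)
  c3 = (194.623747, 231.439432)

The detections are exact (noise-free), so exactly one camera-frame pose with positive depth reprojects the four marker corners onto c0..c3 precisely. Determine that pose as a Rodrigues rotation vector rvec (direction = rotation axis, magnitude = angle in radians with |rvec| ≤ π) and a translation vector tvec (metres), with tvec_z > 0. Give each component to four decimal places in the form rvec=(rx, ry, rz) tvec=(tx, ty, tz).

Intrinsics K: fx=454.3, fy=439.0, cx=336.8, cy=236.0
Marker side s = 0.082 m; corners in marker frame (Z=0):
  M0 = (-0.0410, +0.0410, 0)
  M1 = (+0.0410, +0.0410, 0)
  M2 = (+0.0410, -0.0410, 0)
  M3 = (-0.0410, -0.0410, 0)
Detected image corners:
  c0 = (195.291732, 303.145282) px
  c1 = (249.221470, 322.597058) px
  c2 = (250.528869, 244.095189) px
  c3 = (194.623747, 231.439432) px
Planar DLT: solve 8×8 A·h = b for H (H[2,2]=1):
  H  [+403.54755 +92.70841 +221.06739]
  H  [-132.71369 +1032.72384 +275.59036]
  H  [-1.19579 +0.43170 +1.00000]
B = K⁻¹H; ‖b₁‖=2.166977, ‖b₂‖=2.166977; λ = 2/(‖b₁‖+‖b₂‖) = 0.461472, sign → tz>0 ⇒ λ=+0.461472
r₁ = λ·B[:,0] = (+0.81902,+0.15715,-0.55183); r₂ = λ·B[:,1] = (-0.05352,+0.97849,+0.19922)
r₃ = r₁×r₂ = (+0.57126,-0.13363,+0.80982); SVD([r₁ r₂ r₃]) → R = UVᵀ:
  R  [+0.81902 -0.05352 +0.57126]
  R  [+0.15715 +0.97849 -0.13363]
  R  [-0.55183 +0.19922 +0.80982]
t = (-0.11756, +0.04162, +0.46147) m
tr R = 2.607329; θ = arccos((tr R − 1)/2) = 0.637369 rad = 36.519°
axis k = ((R−Rᵀ)₃₂, (R−Rᵀ)₁₃, (R−Rᵀ)₂₁) / (2 sinθ) = (+0.279663, +0.943641, +0.177005)
rvec = θ·k = (+0.178249, +0.601447, +0.112817)

rvec=(0.1782, 0.6014, 0.1128) tvec=(-0.1176, 0.0416, 0.4615)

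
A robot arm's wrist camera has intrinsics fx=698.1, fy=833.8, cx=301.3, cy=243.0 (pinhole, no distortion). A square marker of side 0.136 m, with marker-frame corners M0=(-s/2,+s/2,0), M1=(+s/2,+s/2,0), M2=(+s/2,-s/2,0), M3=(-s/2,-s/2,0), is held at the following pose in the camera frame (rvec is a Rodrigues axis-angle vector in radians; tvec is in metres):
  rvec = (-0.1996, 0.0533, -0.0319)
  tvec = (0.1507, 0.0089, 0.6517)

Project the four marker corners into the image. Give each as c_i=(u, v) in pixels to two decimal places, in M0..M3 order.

Intrinsics K: fx=698.1, fy=833.8, cx=301.3, cy=243.0
Marker side s = 0.136 m; corners in marker frame (Z=0):
  M0 = (-0.0680, +0.0680, 0)
  M1 = (+0.0680, +0.0680, 0)
  M2 = (+0.0680, -0.0680, 0)
  M3 = (-0.0680, -0.0680, 0)
rvec = (-0.1996, 0.0533, -0.0319), |rvec| = θ = 0.20904 rad = 11.977°
Rodrigues: sinθ=0.20752, 1−cosθ=0.02177; R = I + sinθ·[k]× + (1−cosθ)·[k]×²:
    [+0.99808 +0.02637 +0.05608]
    [-0.03697 +0.97965 +0.19730]
    [-0.04974 -0.19900 +0.97874]
t = (0.1507, 0.0089, 0.6517) m
M0: Pc = R·M0+t = (+0.08462, +0.07803, +0.64155); u = 698.1·(+0.08462)/0.64155 + 301.3 = 393.3829, v = 833.8·(+0.07803)/0.64155 + 243.0 = 344.4124
M1: Pc = R·M1+t = (+0.22036, +0.07300, +0.63479); u = 698.1·(+0.22036)/0.63479 + 301.3 = 543.6415, v = 833.8·(+0.07300)/0.63479 + 243.0 = 338.8892
M2: Pc = R·M2+t = (+0.21678, -0.06023, +0.66185); u = 698.1·(+0.21678)/0.66185 + 301.3 = 529.9494, v = 833.8·(-0.06023)/0.66185 + 243.0 = 167.1224
M3: Pc = R·M3+t = (+0.08104, -0.05520, +0.66861); u = 698.1·(+0.08104)/0.66861 + 301.3 = 385.9114, v = 833.8·(-0.05520)/0.66861 + 243.0 = 174.1599

c0=(393.38, 344.41) c1=(543.64, 338.89) c2=(529.95, 167.12) c3=(385.91, 174.16)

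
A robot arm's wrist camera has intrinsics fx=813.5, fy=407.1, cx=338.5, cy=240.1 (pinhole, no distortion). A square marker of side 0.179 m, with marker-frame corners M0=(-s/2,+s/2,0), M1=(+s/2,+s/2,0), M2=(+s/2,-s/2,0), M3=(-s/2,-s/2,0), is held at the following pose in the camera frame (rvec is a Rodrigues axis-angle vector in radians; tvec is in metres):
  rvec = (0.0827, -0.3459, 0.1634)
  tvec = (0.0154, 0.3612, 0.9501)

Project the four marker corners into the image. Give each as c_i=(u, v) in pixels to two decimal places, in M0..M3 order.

c0=(265.30, 432.29) c1=(406.94, 431.02) c2=(433.46, 359.45) c3=(292.15, 355.91)

Intrinsics K: fx=813.5, fy=407.1, cx=338.5, cy=240.1
Marker side s = 0.179 m; corners in marker frame (Z=0):
  M0 = (-0.0895, +0.0895, 0)
  M1 = (+0.0895, +0.0895, 0)
  M2 = (+0.0895, -0.0895, 0)
  M3 = (-0.0895, -0.0895, 0)
rvec = (0.0827, -0.3459, 0.1634), |rvec| = θ = 0.39139 rad = 22.425°
Rodrigues: sinθ=0.38147, 1−cosθ=0.07562; R = I + sinθ·[k]× + (1−cosθ)·[k]×²:
    [+0.92776 -0.17338 -0.33047]
    [+0.14514 +0.98344 -0.10851]
    [+0.34381 +0.05270 +0.93756]
t = (0.0154, 0.3612, 0.9501) m
M0: Pc = R·M0+t = (-0.08315, +0.43623, +0.92405); u = 813.5·(-0.08315)/0.92405 + 338.5 = 265.2959, v = 407.1·(+0.43623)/0.92405 + 240.1 = 432.2858
M1: Pc = R·M1+t = (+0.08292, +0.46221, +0.98559); u = 813.5·(+0.08292)/0.98559 + 338.5 = 406.9390, v = 407.1·(+0.46221)/0.98559 + 240.1 = 431.0165
M2: Pc = R·M2+t = (+0.11395, +0.28617, +0.97615); u = 813.5·(+0.11395)/0.97615 + 338.5 = 433.4643, v = 407.1·(+0.28617)/0.97615 + 240.1 = 359.4465
M3: Pc = R·M3+t = (-0.05212, +0.26019, +0.91461); u = 813.5·(-0.05212)/0.91461 + 338.5 = 292.1451, v = 407.1·(+0.26019)/0.91461 + 240.1 = 355.9131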